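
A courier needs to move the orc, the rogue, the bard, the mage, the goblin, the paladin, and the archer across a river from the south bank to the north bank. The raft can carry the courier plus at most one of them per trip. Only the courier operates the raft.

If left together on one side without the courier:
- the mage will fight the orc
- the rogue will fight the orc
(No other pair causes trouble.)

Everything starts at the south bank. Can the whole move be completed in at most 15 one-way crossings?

Yes — this plan uses 15 crossings (≤ 15):
1. Courier goes to the north bank with the orc.
2. Courier goes back to the south bank alone.
3. Courier goes to the north bank with the rogue.
4. Courier goes back to the south bank with the orc.
5. Courier goes to the north bank with the mage.
6. Courier goes back to the south bank alone.
7. Courier goes to the north bank with the bard.
8. Courier goes back to the south bank alone.
9. Courier goes to the north bank with the goblin.
10. Courier goes back to the south bank alone.
11. Courier goes to the north bank with the paladin.
12. Courier goes back to the south bank alone.
13. Courier goes to the north bank with the archer.
14. Courier goes back to the south bank alone.
15. Courier goes to the north bank with the orc.

Yes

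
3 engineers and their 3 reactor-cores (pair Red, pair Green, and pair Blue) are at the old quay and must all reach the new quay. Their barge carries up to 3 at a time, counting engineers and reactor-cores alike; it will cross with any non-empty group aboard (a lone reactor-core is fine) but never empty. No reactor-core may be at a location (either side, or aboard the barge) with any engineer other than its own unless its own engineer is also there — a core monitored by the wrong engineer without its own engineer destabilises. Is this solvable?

Yes

1. engineer Red and reactor-core Red cross → the new quay.
2. engineer Red crosses ← the old quay.
3. engineer Blue, engineer Green, and engineer Red cross → the new quay.
4. reactor-core Red crosses ← the old quay.
5. reactor-core Blue, reactor-core Green, and reactor-core Red cross → the new quay.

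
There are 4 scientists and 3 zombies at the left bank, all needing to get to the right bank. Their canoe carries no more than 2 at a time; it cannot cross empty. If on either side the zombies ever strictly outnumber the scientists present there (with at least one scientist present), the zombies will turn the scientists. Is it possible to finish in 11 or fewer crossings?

Yes

Yes — this plan uses 11 crossings (≤ 11):
1. 2 zombies → the right bank.  (the left bank: 4S 1Z; the right bank: 0S 2Z)
2. 1 zombie ← the left bank.  (the left bank: 4S 2Z; the right bank: 0S 1Z)
3. 2 zombies → the right bank.  (the left bank: 4S 0Z; the right bank: 0S 3Z)
4. 1 zombie ← the left bank.  (the left bank: 4S 1Z; the right bank: 0S 2Z)
5. 2 scientists → the right bank.  (the left bank: 2S 1Z; the right bank: 2S 2Z)
6. 1 zombie ← the left bank.  (the left bank: 2S 2Z; the right bank: 2S 1Z)
7. 1 scientist and 1 zombie → the right bank.  (the left bank: 1S 1Z; the right bank: 3S 2Z)
8. 1 scientist ← the left bank.  (the left bank: 2S 1Z; the right bank: 2S 2Z)
9. 1 scientist and 1 zombie → the right bank.  (the left bank: 1S 0Z; the right bank: 3S 3Z)
10. 1 zombie ← the left bank.  (the left bank: 1S 1Z; the right bank: 3S 2Z)
11. 1 scientist and 1 zombie → the right bank.  (the left bank: 0S 0Z; the right bank: 4S 3Z)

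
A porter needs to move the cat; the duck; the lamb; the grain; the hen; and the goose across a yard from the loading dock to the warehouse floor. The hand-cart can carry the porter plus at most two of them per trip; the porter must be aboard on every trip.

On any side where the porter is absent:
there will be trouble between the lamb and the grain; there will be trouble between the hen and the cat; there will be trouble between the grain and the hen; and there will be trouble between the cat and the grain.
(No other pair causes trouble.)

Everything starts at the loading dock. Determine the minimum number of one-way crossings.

Counting alone: the porter can take at most 2 across per trip to the warehouse floor, so moving all 6 needs at least 3 loaded trips out, with a return between consecutive ones — at least 5 crossings.
The safety rule pushes this higher. Following every safe sequence of crossings, the most of the 6 that can be at the warehouse floor as the hand-cart arrives there on crossings 5, 7 is 4, 5 respectively — never all 6.
So no plan with fewer than 9 crossings exists, and this one achieves 9:
1. Porter goes to the warehouse floor with the cat and the grain.
2. Porter goes back to the loading dock with the cat.
3. Porter goes to the warehouse floor with the cat and the duck.
4. Porter goes back to the loading dock with the cat.
5. Porter goes to the warehouse floor with the cat and the lamb.
6. Porter goes back to the loading dock with the grain.
7. Porter goes to the warehouse floor with the goose and the grain.
8. Porter goes back to the loading dock with the grain.
9. Porter goes to the warehouse floor with the grain and the hen.

9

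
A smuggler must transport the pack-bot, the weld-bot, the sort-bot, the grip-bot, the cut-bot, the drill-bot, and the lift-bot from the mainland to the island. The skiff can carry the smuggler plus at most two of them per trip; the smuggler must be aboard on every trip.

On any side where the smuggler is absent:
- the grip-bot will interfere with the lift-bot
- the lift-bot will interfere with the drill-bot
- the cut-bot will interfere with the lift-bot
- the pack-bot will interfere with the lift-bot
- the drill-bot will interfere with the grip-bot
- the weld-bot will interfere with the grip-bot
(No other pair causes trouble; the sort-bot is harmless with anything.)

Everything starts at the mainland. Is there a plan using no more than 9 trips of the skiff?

No

Counting alone: the smuggler can take at most 2 across per trip to the island, so moving all 7 needs at least 4 loaded trips out, with a return between consecutive ones — at least 7 crossings.
The safety rule pushes this higher. Following every safe sequence of crossings, the most of the 7 that can be at the island as the skiff arrives there on crossings 7, 9 is 5, 6 respectively — never all 7.
So the move cannot be finished within 9 crossings. (The shortest complete plan takes 11:)
1. Smuggler goes to the island with the grip-bot and the lift-bot.
2. Smuggler goes back to the mainland with the grip-bot.
3. Smuggler goes to the island with the grip-bot and the pack-bot.
4. Smuggler goes back to the mainland with the lift-bot.
5. Smuggler goes to the island with the lift-bot and the sort-bot.
6. Smuggler goes back to the mainland with the lift-bot.
7. Smuggler goes to the island with the cut-bot and the drill-bot.
8. Smuggler goes back to the mainland with the grip-bot.
9. Smuggler goes to the island with the grip-bot and the weld-bot.
10. Smuggler goes back to the mainland with the grip-bot.
11. Smuggler goes to the island with the grip-bot and the lift-bot.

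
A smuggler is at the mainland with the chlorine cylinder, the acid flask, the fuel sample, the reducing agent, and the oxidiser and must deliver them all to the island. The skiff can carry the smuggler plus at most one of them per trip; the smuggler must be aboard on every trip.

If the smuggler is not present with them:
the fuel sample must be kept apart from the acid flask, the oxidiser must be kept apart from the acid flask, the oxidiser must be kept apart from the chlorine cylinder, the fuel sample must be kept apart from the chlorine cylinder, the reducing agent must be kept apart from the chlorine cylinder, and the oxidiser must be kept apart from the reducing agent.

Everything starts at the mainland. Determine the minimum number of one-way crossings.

Whatever the first load, the items left behind include a forbidden pair without the smuggler. No opening move is safe, so no plan exists.

impossible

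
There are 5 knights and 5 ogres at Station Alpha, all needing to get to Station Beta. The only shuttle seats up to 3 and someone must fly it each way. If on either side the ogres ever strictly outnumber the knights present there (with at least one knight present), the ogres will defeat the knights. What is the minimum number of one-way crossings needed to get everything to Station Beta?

11

Counting alone: each trip to Station Beta takes at most 3 across and each return brings at least 1 back, so after t trips out (and t−1 returns) at most 3t − (t−1) of the 10 are across; that first reaches 10 at t = 5, so at least 9 crossings are needed.
The safety rule pushes this higher. Following every safe sequence of crossings, the most of the 10 that can be at Station Beta as the shuttle arrives there on crossing 9 is 9 — never all 10.
So no plan with fewer than 11 crossings exists, and this one achieves 11:
1. 2 ogres → Station Beta.  (Station Alpha: 5K 3O; Station Beta: 0K 2O)
2. 1 ogre ← Station Alpha.  (Station Alpha: 5K 4O; Station Beta: 0K 1O)
3. 3 ogres → Station Beta.  (Station Alpha: 5K 1O; Station Beta: 0K 4O)
4. 1 ogre ← Station Alpha.  (Station Alpha: 5K 2O; Station Beta: 0K 3O)
5. 3 knights → Station Beta.  (Station Alpha: 2K 2O; Station Beta: 3K 3O)
6. 1 knight and 1 ogre ← Station Alpha.  (Station Alpha: 3K 3O; Station Beta: 2K 2O)
7. 3 knights → Station Beta.  (Station Alpha: 0K 3O; Station Beta: 5K 2O)
8. 1 ogre ← Station Alpha.  (Station Alpha: 0K 4O; Station Beta: 5K 1O)
9. 2 ogres → Station Beta.  (Station Alpha: 0K 2O; Station Beta: 5K 3O)
10. 1 ogre ← Station Alpha.  (Station Alpha: 0K 3O; Station Beta: 5K 2O)
11. 3 ogres → Station Beta.  (Station Alpha: 0K 0O; Station Beta: 5K 5O)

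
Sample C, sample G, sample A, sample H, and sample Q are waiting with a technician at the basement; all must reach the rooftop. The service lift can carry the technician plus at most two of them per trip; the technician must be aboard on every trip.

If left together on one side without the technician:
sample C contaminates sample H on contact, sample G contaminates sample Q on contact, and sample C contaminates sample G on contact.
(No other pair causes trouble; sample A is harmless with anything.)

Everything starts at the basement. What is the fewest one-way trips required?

5

Counting alone: the technician can take at most 2 across per trip to the rooftop, so moving all 5 needs at least 3 loaded trips out, with a return between consecutive ones — at least 5 crossings.
The plan below uses exactly 5 crossings, so it is optimal:
1. Technician goes to the rooftop with sample C and sample G.
2. Technician goes back to the basement with sample C.
3. Technician goes to the rooftop with sample A and sample H.
4. Technician goes back to the basement alone.
5. Technician goes to the rooftop with sample C and sample Q.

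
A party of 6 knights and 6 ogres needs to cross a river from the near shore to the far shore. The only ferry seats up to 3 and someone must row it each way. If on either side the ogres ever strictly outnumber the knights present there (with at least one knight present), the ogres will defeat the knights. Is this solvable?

No

Following every safe sequence of crossings from the start, the most of the 12 that can be at the far shore as the ferry arrives there on crossings 1, 3, 5 is 3, 5, 6 respectively; the best ever achieved is 6 of 12.
From crossing 7 on, no configuration arises that was not already reachable earlier: only 17 distinct safe configurations (who is on which side, and where the ferry is) can ever be reached, none of them has everyone across, and every continuation just revisits them. They are: 0 knights + 0 ogres across (ferry back at the start); 0 knights + 1 ogre across (ferry there); 0 knights + 1 ogre across (ferry back at the start); 0 knights + 2 ogres across (ferry there); 0 knights + 2 ogres across (ferry back at the start); 0 knights + 3 ogres across (ferry there); 0 knights + 3 ogres across (ferry back at the start); 0 knights + 4 ogres across (ferry there); 0 knights + 4 ogres across (ferry back at the start); 0 knights + 5 ogres across (ferry there); 0 knights + 5 ogres across (ferry back at the start); 0 knights + 6 ogres across (ferry there); 1 knight + 1 ogre across (ferry there); 1 knight + 1 ogre across (ferry back at the start); 2 knights + 2 ogres across (ferry there); 2 knights + 2 ogres across (ferry back at the start); 3 knights + 3 ogres across (ferry there). So no valid plan exists.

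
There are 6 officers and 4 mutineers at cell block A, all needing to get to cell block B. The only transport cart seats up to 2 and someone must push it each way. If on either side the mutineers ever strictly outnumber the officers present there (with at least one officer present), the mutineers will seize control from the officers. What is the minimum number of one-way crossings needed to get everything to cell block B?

Counting alone: each trip to cell block B takes at most 2 across and each return brings at least 1 back, so after t trips out (and t−1 returns) at most 2t − (t−1) of the 10 are across; that first reaches 10 at t = 9, so at least 17 crossings are needed.
The plan below uses exactly 17 crossings, so it is optimal:
1. 2 mutineers → cell block B.  (cell block A: 6O 2M; cell block B: 0O 2M)
2. 1 mutineer ← cell block A.  (cell block A: 6O 3M; cell block B: 0O 1M)
3. 2 mutineers → cell block B.  (cell block A: 6O 1M; cell block B: 0O 3M)
4. 1 mutineer ← cell block A.  (cell block A: 6O 2M; cell block B: 0O 2M)
5. 2 officers → cell block B.  (cell block A: 4O 2M; cell block B: 2O 2M)
6. 1 mutineer ← cell block A.  (cell block A: 4O 3M; cell block B: 2O 1M)
7. 1 officer and 1 mutineer → cell block B.  (cell block A: 3O 2M; cell block B: 3O 2M)
8. 1 mutineer ← cell block A.  (cell block A: 3O 3M; cell block B: 3O 1M)
9. 2 mutineers → cell block B.  (cell block A: 3O 1M; cell block B: 3O 3M)
10. 1 mutineer ← cell block A.  (cell block A: 3O 2M; cell block B: 3O 2M)
11. 1 officer and 1 mutineer → cell block B.  (cell block A: 2O 1M; cell block B: 4O 3M)
12. 1 mutineer ← cell block A.  (cell block A: 2O 2M; cell block B: 4O 2M)
13. 2 mutineers → cell block B.  (cell block A: 2O 0M; cell block B: 4O 4M)
14. 1 mutineer ← cell block A.  (cell block A: 2O 1M; cell block B: 4O 3M)
15. 1 officer and 1 mutineer → cell block B.  (cell block A: 1O 0M; cell block B: 5O 4M)
16. 1 mutineer ← cell block A.  (cell block A: 1O 1M; cell block B: 5O 3M)
17. 1 officer and 1 mutineer → cell block B.  (cell block A: 0O 0M; cell block B: 6O 4M)

17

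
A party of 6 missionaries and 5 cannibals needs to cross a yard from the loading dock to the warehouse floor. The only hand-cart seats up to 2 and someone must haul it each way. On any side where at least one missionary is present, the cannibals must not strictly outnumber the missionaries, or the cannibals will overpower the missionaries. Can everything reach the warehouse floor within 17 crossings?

Counting alone: each trip to the warehouse floor takes at most 2 across and each return brings at least 1 back, so after t trips out (and t−1 returns) at most 2t − (t−1) of the 11 are across; that first reaches 11 at t = 10, so at least 19 crossings are needed.
Since 17 < 19, 17 crossings cannot be enough. (The shortest complete plan in fact takes 19:)
1. 2 cannibals → the warehouse floor.  (the loading dock: 6M 3C; the warehouse floor: 0M 2C)
2. 1 cannibal ← the loading dock.  (the loading dock: 6M 4C; the warehouse floor: 0M 1C)
3. 2 cannibals → the warehouse floor.  (the loading dock: 6M 2C; the warehouse floor: 0M 3C)
4. 1 cannibal ← the loading dock.  (the loading dock: 6M 3C; the warehouse floor: 0M 2C)
5. 2 missionaries → the warehouse floor.  (the loading dock: 4M 3C; the warehouse floor: 2M 2C)
6. 1 cannibal ← the loading dock.  (the loading dock: 4M 4C; the warehouse floor: 2M 1C)
7. 1 missionary and 1 cannibal → the warehouse floor.  (the loading dock: 3M 3C; the warehouse floor: 3M 2C)
8. 1 missionary ← the loading dock.  (the loading dock: 4M 3C; the warehouse floor: 2M 2C)
9. 1 missionary and 1 cannibal → the warehouse floor.  (the loading dock: 3M 2C; the warehouse floor: 3M 3C)
10. 1 cannibal ← the loading dock.  (the loading dock: 3M 3C; the warehouse floor: 3M 2C)
11. 1 missionary and 1 cannibal → the warehouse floor.  (the loading dock: 2M 2C; the warehouse floor: 4M 3C)
12. 1 missionary ← the loading dock.  (the loading dock: 3M 2C; the warehouse floor: 3M 3C)
13. 1 missionary and 1 cannibal → the warehouse floor.  (the loading dock: 2M 1C; the warehouse floor: 4M 4C)
14. 1 cannibal ← the loading dock.  (the loading dock: 2M 2C; the warehouse floor: 4M 3C)
15. 1 missionary and 1 cannibal → the warehouse floor.  (the loading dock: 1M 1C; the warehouse floor: 5M 4C)
16. 1 missionary ← the loading dock.  (the loading dock: 2M 1C; the warehouse floor: 4M 4C)
17. 1 missionary and 1 cannibal → the warehouse floor.  (the loading dock: 1M 0C; the warehouse floor: 5M 5C)
18. 1 cannibal ← the loading dock.  (the loading dock: 1M 1C; the warehouse floor: 5M 4C)
19. 1 missionary and 1 cannibal → the warehouse floor.  (the loading dock: 0M 0C; the warehouse floor: 6M 5C)

No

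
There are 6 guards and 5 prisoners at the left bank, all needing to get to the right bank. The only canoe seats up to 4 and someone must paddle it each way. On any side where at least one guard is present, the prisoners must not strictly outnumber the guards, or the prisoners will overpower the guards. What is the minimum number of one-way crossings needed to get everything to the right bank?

7

Counting alone: each trip to the right bank takes at most 4 across and each return brings at least 1 back, so after t trips out (and t−1 returns) at most 4t − (t−1) of the 11 are across; that first reaches 11 at t = 4, so at least 7 crossings are needed.
The plan below uses exactly 7 crossings, so it is optimal:
1. 2 prisoners → the right bank.  (the left bank: 6G 3P; the right bank: 0G 2P)
2. 1 prisoner ← the left bank.  (the left bank: 6G 4P; the right bank: 0G 1P)
3. 4 prisoners → the right bank.  (the left bank: 6G 0P; the right bank: 0G 5P)
4. 1 prisoner ← the left bank.  (the left bank: 6G 1P; the right bank: 0G 4P)
5. 4 guards → the right bank.  (the left bank: 2G 1P; the right bank: 4G 4P)
6. 1 prisoner ← the left bank.  (the left bank: 2G 2P; the right bank: 4G 3P)
7. 2 guards and 2 prisoners → the right bank.  (the left bank: 0G 0P; the right bank: 6G 5P)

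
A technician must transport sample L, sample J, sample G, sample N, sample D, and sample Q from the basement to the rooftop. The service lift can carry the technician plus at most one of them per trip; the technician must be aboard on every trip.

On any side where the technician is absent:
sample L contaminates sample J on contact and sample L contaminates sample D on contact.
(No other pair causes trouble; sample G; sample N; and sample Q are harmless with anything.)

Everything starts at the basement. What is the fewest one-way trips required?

Counting alone: the technician can take at most 1 across per trip to the rooftop, so moving all 6 needs at least 6 loaded trips out, with a return between consecutive ones — at least 11 crossings.
The safety rule pushes this higher. Following every safe sequence of crossings, the most of the 6 that can be at the rooftop as the service lift arrives there on crossing 11 is 5 — never all 6.
So no plan with fewer than 13 crossings exists, and this one achieves 13:
1. Technician goes to the rooftop with sample L.
2. Technician goes back to the basement alone.
3. Technician goes to the rooftop with sample J.
4. Technician goes back to the basement with sample L.
5. Technician goes to the rooftop with sample D.
6. Technician goes back to the basement alone.
7. Technician goes to the rooftop with sample G.
8. Technician goes back to the basement alone.
9. Technician goes to the rooftop with sample N.
10. Technician goes back to the basement alone.
11. Technician goes to the rooftop with sample Q.
12. Technician goes back to the basement alone.
13. Technician goes to the rooftop with sample L.

13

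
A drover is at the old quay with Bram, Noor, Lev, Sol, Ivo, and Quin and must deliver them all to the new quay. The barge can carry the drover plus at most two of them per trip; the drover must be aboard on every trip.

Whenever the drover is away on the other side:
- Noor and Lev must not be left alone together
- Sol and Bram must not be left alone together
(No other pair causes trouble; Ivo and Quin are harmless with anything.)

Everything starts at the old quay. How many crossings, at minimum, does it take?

5

Counting alone: the drover can take at most 2 across per trip to the new quay, so moving all 6 needs at least 3 loaded trips out, with a return between consecutive ones — at least 5 crossings.
The plan below uses exactly 5 crossings, so it is optimal:
1. Drover goes to the new quay with Bram and Noor.  [the old quay: Ivo, Lev, Quin, Sol | the new quay: Bram, Noor]
2. Drover goes back to the old quay alone.  [the old quay: Ivo, Lev, Quin, Sol | the new quay: Bram, Noor]
3. Drover goes to the new quay with Ivo and Quin.  [the old quay: Lev, Sol | the new quay: Bram, Ivo, Noor, Quin]
4. Drover goes back to the old quay alone.  [the old quay: Lev, Sol | the new quay: Bram, Ivo, Noor, Quin]
5. Drover goes to the new quay with Lev and Sol.  [the old quay: — | the new quay: Bram, Ivo, Lev, Noor, Quin, Sol]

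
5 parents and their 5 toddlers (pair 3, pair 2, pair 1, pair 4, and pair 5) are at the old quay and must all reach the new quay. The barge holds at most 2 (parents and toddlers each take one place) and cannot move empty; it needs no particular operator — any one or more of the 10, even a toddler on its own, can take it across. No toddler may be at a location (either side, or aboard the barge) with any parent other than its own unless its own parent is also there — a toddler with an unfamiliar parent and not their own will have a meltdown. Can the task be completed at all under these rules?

No

Following every safe sequence of crossings from the start, the most of the 10 that can be at the new quay as the barge arrives there on crossings 1, 3, 5, 7 is 2, 3, 4, 5 respectively; the best ever achieved is 5 of 10.
From crossing 9 on, no configuration arises that was not already reachable earlier: only 82 distinct safe configurations (who is on which side, and where the barge is) can ever be reached, none of them has everyone across, and every continuation just revisits them. So no valid plan exists.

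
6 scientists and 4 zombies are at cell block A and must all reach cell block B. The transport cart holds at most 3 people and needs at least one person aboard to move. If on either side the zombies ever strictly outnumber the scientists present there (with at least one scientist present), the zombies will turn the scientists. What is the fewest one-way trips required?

9

Counting alone: each trip to cell block B takes at most 3 across and each return brings at least 1 back, so after t trips out (and t−1 returns) at most 3t − (t−1) of the 10 are across; that first reaches 10 at t = 5, so at least 9 crossings are needed.
The plan below uses exactly 9 crossings, so it is optimal:
1. 2 zombies → cell block B.  (cell block A: 6S 2Z; cell block B: 0S 2Z)
2. 1 zombie ← cell block A.  (cell block A: 6S 3Z; cell block B: 0S 1Z)
3. 3 zombies → cell block B.  (cell block A: 6S 0Z; cell block B: 0S 4Z)
4. 1 zombie ← cell block A.  (cell block A: 6S 1Z; cell block B: 0S 3Z)
5. 3 scientists → cell block B.  (cell block A: 3S 1Z; cell block B: 3S 3Z)
6. 1 zombie ← cell block A.  (cell block A: 3S 2Z; cell block B: 3S 2Z)
7. 1 scientist and 2 zombies → cell block B.  (cell block A: 2S 0Z; cell block B: 4S 4Z)
8. 1 zombie ← cell block A.  (cell block A: 2S 1Z; cell block B: 4S 3Z)
9. 2 scientists and 1 zombie → cell block B.  (cell block A: 0S 0Z; cell block B: 6S 4Z)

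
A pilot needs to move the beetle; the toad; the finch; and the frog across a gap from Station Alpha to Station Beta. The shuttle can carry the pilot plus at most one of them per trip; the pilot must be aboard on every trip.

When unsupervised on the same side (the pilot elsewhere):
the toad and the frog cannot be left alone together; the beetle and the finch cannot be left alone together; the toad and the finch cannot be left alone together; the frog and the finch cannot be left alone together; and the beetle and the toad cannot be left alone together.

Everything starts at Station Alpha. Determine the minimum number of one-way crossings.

Whatever the first load, the items left behind include a forbidden pair without the pilot. No opening move is safe, so no plan exists.

impossible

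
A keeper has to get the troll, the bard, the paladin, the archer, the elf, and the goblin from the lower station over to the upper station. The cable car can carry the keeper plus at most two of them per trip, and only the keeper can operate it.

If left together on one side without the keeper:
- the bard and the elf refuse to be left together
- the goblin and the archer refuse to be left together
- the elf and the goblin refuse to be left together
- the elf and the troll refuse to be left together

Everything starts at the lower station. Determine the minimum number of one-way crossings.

Counting alone: the keeper can take at most 2 across per trip to the upper station, so moving all 6 needs at least 3 loaded trips out, with a return between consecutive ones — at least 5 crossings.
The safety rule pushes this higher. Following every safe sequence of crossings, the most of the 6 that can be at the upper station as the cable car arrives there on crossing 5 is 5 — never all 6.
So no plan with fewer than 7 crossings exists, and this one achieves 7:
1. Keeper goes to the upper station with the archer and the elf.  [the lower station: the bard, the goblin, the paladin, the troll | the upper station: the archer, the elf]
2. Keeper goes back to the lower station alone.  [the lower station: the bard, the goblin, the paladin, the troll | the upper station: the archer, the elf]
3. Keeper goes to the upper station with the paladin.  [the lower station: the bard, the goblin, the troll | the upper station: the archer, the elf, the paladin]
4. Keeper goes back to the lower station alone.  [the lower station: the bard, the goblin, the troll | the upper station: the archer, the elf, the paladin]
5. Keeper goes to the upper station with the bard and the troll.  [the lower station: the goblin | the upper station: the archer, the bard, the elf, the paladin, the troll]
6. Keeper goes back to the lower station with the elf.  [the lower station: the elf, the goblin | the upper station: the archer, the bard, the paladin, the troll]
7. Keeper goes to the upper station with the elf and the goblin.  [the lower station: — | the upper station: the archer, the bard, the elf, the goblin, the paladin, the troll]

7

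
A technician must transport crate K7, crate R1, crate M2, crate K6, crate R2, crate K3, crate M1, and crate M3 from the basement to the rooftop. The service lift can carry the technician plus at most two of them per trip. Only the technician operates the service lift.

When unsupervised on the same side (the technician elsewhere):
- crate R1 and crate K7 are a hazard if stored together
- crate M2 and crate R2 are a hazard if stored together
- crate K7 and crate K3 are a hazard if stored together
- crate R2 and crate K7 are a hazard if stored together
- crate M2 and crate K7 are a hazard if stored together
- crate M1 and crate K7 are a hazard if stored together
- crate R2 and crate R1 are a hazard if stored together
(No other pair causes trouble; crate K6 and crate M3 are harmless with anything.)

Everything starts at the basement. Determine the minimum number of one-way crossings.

13

Counting alone: the technician can take at most 2 across per trip to the rooftop, so moving all 8 needs at least 4 loaded trips out, with a return between consecutive ones — at least 7 crossings.
The safety rule pushes this higher. Following every safe sequence of crossings, the most of the 8 that can be at the rooftop as the service lift arrives there on crossings 7, 9, 11 is 5, 6, 7 respectively — never all 8.
So no plan with fewer than 13 crossings exists, and this one achieves 13:
1. Technician goes to the rooftop with crate K7 and crate R2.
2. Technician goes back to the basement with crate K7.
3. Technician goes to the rooftop with crate K6 and crate K7.
4. Technician goes back to the basement with crate K7.
5. Technician goes to the rooftop with crate K3 and crate K7.
6. Technician goes back to the basement with crate K7.
7. Technician goes to the rooftop with crate K7 and crate M1.
8. Technician goes back to the basement with crate K7.
9. Technician goes to the rooftop with crate K7 and crate M3.
10. Technician goes back to the basement with crate K7.
11. Technician goes to the rooftop with crate M2 and crate R1.
12. Technician goes back to the basement with crate R2.
13. Technician goes to the rooftop with crate K7 and crate R2.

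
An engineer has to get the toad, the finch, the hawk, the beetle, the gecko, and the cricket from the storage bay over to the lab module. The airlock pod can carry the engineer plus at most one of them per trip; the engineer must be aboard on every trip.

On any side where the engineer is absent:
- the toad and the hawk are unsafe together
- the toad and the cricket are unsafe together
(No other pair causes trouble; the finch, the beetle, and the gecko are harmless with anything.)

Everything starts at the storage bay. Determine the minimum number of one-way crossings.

Counting alone: the engineer can take at most 1 across per trip to the lab module, so moving all 6 needs at least 6 loaded trips out, with a return between consecutive ones — at least 11 crossings.
The safety rule pushes this higher. Following every safe sequence of crossings, the most of the 6 that can be at the lab module as the airlock pod arrives there on crossing 11 is 5 — never all 6.
So no plan with fewer than 13 crossings exists, and this one achieves 13:
1. Engineer goes to the lab module with the toad.  [the storage bay: the beetle, the cricket, the finch, the gecko, the hawk | the lab module: the toad]
2. Engineer goes back to the storage bay alone.  [the storage bay: the beetle, the cricket, the finch, the gecko, the hawk | the lab module: the toad]
3. Engineer goes to the lab module with the finch.  [the storage bay: the beetle, the cricket, the gecko, the hawk | the lab module: the finch, the toad]
4. Engineer goes back to the storage bay alone.  [the storage bay: the beetle, the cricket, the gecko, the hawk | the lab module: the finch, the toad]
5. Engineer goes to the lab module with the hawk.  [the storage bay: the beetle, the cricket, the gecko | the lab module: the finch, the hawk, the toad]
6. Engineer goes back to the storage bay with the toad.  [the storage bay: the beetle, the cricket, the gecko, the toad | the lab module: the finch, the hawk]
7. Engineer goes to the lab module with the cricket.  [the storage bay: the beetle, the gecko, the toad | the lab module: the cricket, the finch, the hawk]
8. Engineer goes back to the storage bay alone.  [the storage bay: the beetle, the gecko, the toad | the lab module: the cricket, the finch, the hawk]
9. Engineer goes to the lab module with the beetle.  [the storage bay: the gecko, the toad | the lab module: the beetle, the cricket, the finch, the hawk]
10. Engineer goes back to the storage bay alone.  [the storage bay: the gecko, the toad | the lab module: the beetle, the cricket, the finch, the hawk]
11. Engineer goes to the lab module with the gecko.  [the storage bay: the toad | the lab module: the beetle, the cricket, the finch, the gecko, the hawk]
12. Engineer goes back to the storage bay alone.  [the storage bay: the toad | the lab module: the beetle, the cricket, the finch, the gecko, the hawk]
13. Engineer goes to the lab module with the toad.  [the storage bay: — | the lab module: the beetle, the cricket, the finch, the gecko, the hawk, the toad]

13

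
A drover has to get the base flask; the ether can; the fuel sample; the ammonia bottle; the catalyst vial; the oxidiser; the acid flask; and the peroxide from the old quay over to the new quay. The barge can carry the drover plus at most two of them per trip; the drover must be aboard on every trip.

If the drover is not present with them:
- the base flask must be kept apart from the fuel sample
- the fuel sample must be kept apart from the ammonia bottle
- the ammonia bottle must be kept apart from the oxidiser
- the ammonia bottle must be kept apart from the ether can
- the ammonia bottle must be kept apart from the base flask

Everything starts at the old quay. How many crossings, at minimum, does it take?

Counting alone: the drover can take at most 2 across per trip to the new quay, so moving all 8 needs at least 4 loaded trips out, with a return between consecutive ones — at least 7 crossings.
The safety rule pushes this higher. Following every safe sequence of crossings, the most of the 8 that can be at the new quay as the barge arrives there on crossings 7, 9, 11 is 5, 6, 7 respectively — never all 8.
So no plan with fewer than 13 crossings exists, and this one achieves 13:
1. Drover goes to the new quay with the ammonia bottle and the base flask.  [the old quay: the acid flask, the catalyst vial, the ether can, the fuel sample, the oxidiser, the peroxide | the new quay: the ammonia bottle, the base flask]
2. Drover goes back to the old quay with the base flask.  [the old quay: the acid flask, the base flask, the catalyst vial, the ether can, the fuel sample, the oxidiser, the peroxide | the new quay: the ammonia bottle]
3. Drover goes to the new quay with the base flask and the ether can.  [the old quay: the acid flask, the catalyst vial, the fuel sample, the oxidiser, the peroxide | the new quay: the ammonia bottle, the base flask, the ether can]
4. Drover goes back to the old quay with the ammonia bottle.  [the old quay: the acid flask, the ammonia bottle, the catalyst vial, the fuel sample, the oxidiser, the peroxide | the new quay: the base flask, the ether can]
5. Drover goes to the new quay with the fuel sample and the oxidiser.  [the old quay: the acid flask, the ammonia bottle, the catalyst vial, the peroxide | the new quay: the base flask, the ether can, the fuel sample, the oxidiser]
6. Drover goes back to the old quay with the base flask.  [the old quay: the acid flask, the ammonia bottle, the base flask, the catalyst vial, the peroxide | the new quay: the ether can, the fuel sample, the oxidiser]
7. Drover goes to the new quay with the base flask and the catalyst vial.  [the old quay: the acid flask, the ammonia bottle, the peroxide | the new quay: the base flask, the catalyst vial, the ether can, the fuel sample, the oxidiser]
8. Drover goes back to the old quay with the base flask.  [the old quay: the acid flask, the ammonia bottle, the base flask, the peroxide | the new quay: the catalyst vial, the ether can, the fuel sample, the oxidiser]
9. Drover goes to the new quay with the acid flask and the base flask.  [the old quay: the ammonia bottle, the peroxide | the new quay: the acid flask, the base flask, the catalyst vial, the ether can, the fuel sample, the oxidiser]
10. Drover goes back to the old quay with the base flask.  [the old quay: the ammonia bottle, the base flask, the peroxide | the new quay: the acid flask, the catalyst vial, the ether can, the fuel sample, the oxidiser]
11. Drover goes to the new quay with the base flask and the peroxide.  [the old quay: the ammonia bottle | the new quay: the acid flask, the base flask, the catalyst vial, the ether can, the fuel sample, the oxidiser, the peroxide]
12. Drover goes back to the old quay with the base flask.  [the old quay: the ammonia bottle, the base flask | the new quay: the acid flask, the catalyst vial, the ether can, the fuel sample, the oxidiser, the peroxide]
13. Drover goes to the new quay with the ammonia bottle and the base flask.  [the old quay: — | the new quay: the acid flask, the ammonia bottle, the base flask, the catalyst vial, the ether can, the fuel sample, the oxidiser, the peroxide]

13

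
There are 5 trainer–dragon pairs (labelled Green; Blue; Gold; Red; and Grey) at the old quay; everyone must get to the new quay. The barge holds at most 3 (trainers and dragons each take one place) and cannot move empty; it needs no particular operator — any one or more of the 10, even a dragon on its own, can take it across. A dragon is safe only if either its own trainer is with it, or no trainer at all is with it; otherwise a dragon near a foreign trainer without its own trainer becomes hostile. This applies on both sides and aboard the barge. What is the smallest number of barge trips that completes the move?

Counting alone: each trip to the new quay takes at most 3 across and each return brings at least 1 back, so after t trips out (and t−1 returns) at most 3t − (t−1) of the 10 are across; that first reaches 10 at t = 5, so at least 9 crossings are needed.
The safety rule pushes this higher. Following every safe sequence of crossings, the most of the 10 that can be at the new quay as the barge arrives there on crossing 9 is 9 — never all 10.
So no plan with fewer than 11 crossings exists, and this one achieves 11:
1. dragon Green and trainer Green cross → the new quay.
2. trainer Green crosses ← the old quay.
3. dragon Blue, dragon Gold, and dragon Red cross → the new quay.
4. dragon Green crosses ← the old quay.
5. trainer Blue, trainer Gold, and trainer Red cross → the new quay.
6. dragon Blue and trainer Blue cross ← the old quay.
7. trainer Blue, trainer Green, and trainer Grey cross → the new quay.
8. dragon Gold crosses ← the old quay.
9. dragon Blue and dragon Green cross → the new quay.
10. dragon Green crosses ← the old quay.
11. dragon Gold, dragon Green, and dragon Grey cross → the new quay.

11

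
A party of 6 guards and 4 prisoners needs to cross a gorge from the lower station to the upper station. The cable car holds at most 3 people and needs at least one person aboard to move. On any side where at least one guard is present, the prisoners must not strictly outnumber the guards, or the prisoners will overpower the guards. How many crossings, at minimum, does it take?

9

Counting alone: each trip to the upper station takes at most 3 across and each return brings at least 1 back, so after t trips out (and t−1 returns) at most 3t − (t−1) of the 10 are across; that first reaches 10 at t = 5, so at least 9 crossings are needed.
The plan below uses exactly 9 crossings, so it is optimal:
1. 2 prisoners → the upper station.  (the lower station: 6G 2P; the upper station: 0G 2P)
2. 1 prisoner ← the lower station.  (the lower station: 6G 3P; the upper station: 0G 1P)
3. 3 prisoners → the upper station.  (the lower station: 6G 0P; the upper station: 0G 4P)
4. 1 prisoner ← the lower station.  (the lower station: 6G 1P; the upper station: 0G 3P)
5. 3 guards → the upper station.  (the lower station: 3G 1P; the upper station: 3G 3P)
6. 1 prisoner ← the lower station.  (the lower station: 3G 2P; the upper station: 3G 2P)
7. 1 guard and 2 prisoners → the upper station.  (the lower station: 2G 0P; the upper station: 4G 4P)
8. 1 prisoner ← the lower station.  (the lower station: 2G 1P; the upper station: 4G 3P)
9. 2 guards and 1 prisoner → the upper station.  (the lower station: 0G 0P; the upper station: 6G 4P)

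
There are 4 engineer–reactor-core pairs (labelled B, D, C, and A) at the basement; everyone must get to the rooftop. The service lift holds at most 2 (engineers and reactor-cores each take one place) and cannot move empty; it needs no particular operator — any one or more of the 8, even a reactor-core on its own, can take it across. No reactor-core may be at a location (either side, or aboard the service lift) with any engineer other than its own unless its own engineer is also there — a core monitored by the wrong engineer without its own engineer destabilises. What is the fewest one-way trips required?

impossible

Following every safe sequence of crossings from the start, the most of the 8 that can be at the rooftop as the service lift arrives there on crossings 1, 3, 5 is 2, 3, 4 respectively; the best ever achieved is 4 of 8.
From crossing 7 on, no configuration arises that was not already reachable earlier: only 44 distinct safe configurations (who is on which side, and where the service lift is) can ever be reached, none of them has everyone across, and every continuation just revisits them. So no valid plan exists.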